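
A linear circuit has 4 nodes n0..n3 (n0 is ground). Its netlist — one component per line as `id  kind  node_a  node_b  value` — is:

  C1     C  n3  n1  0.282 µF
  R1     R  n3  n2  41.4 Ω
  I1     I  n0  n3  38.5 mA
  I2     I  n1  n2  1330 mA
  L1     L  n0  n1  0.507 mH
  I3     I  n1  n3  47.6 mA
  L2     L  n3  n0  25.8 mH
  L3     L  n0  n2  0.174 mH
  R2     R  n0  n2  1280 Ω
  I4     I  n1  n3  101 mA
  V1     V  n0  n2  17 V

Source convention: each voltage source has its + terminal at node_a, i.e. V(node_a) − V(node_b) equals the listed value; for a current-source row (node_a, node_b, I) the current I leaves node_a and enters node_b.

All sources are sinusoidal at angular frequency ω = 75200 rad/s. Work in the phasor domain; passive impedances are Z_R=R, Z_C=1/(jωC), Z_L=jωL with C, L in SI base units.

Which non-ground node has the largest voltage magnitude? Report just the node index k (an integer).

Element admittances at ω=75200 rad/s:
  Y(C1) = 0.000+0.02121j S between n3,n1
  Y(R1) = 0.02415+0.000j S between n3,n2
  I1: injects 0.0385 A into n3 (from n0)
  I2: injects 1.33 A into n2 (from n1)
  Y(L1) = 0.000-0.02623j S between n0,n1
  I3: injects 0.0476 A into n3 (from n1)
  Y(L2) = 0.000-0.0005154j S between n3,n0
  Y(L3) = 0.000-0.07642j S between n0,n2
  Y(R2) = 0.0007813+0.000j S between n0,n2
  I4: injects 0.101 A into n3 (from n1)
  V1: constraint V(n0)−V(n2) = 17
Assemble and solve the 4×4 MNA system:
  V(n1)=-48.21-74.39j  V(n2)=-17.00+0.000j  V(n3)=11.42-52.11j
  i(V1)=-2.030+2.558j

1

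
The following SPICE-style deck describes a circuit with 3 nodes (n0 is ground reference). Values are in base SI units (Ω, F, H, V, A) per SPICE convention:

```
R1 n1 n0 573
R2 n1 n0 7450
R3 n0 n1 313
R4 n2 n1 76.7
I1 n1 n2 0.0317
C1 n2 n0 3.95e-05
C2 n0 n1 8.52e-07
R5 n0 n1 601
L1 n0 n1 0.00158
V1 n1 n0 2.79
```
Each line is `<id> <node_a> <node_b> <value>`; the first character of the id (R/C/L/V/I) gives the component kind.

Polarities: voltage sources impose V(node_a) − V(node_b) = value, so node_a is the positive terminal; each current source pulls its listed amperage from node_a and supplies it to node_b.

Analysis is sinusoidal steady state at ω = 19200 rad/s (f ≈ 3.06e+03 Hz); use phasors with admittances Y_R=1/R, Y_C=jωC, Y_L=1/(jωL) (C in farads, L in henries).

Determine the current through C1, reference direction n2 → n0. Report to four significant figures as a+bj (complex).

0.06806+0.001170j A

Apply KCL at each of the 2 non-ground nodes and solve the resulting linear system.
Node n1: branches {R1, R2, R3, R4, I1, C2, R5, L1, V1} → V_1 = 2.790+0.000j
Node n2: branches {R4, I1, C1} → V_2 = 0.001543-0.08974j
Source currents: i(V1)=-0.08685+0.04516j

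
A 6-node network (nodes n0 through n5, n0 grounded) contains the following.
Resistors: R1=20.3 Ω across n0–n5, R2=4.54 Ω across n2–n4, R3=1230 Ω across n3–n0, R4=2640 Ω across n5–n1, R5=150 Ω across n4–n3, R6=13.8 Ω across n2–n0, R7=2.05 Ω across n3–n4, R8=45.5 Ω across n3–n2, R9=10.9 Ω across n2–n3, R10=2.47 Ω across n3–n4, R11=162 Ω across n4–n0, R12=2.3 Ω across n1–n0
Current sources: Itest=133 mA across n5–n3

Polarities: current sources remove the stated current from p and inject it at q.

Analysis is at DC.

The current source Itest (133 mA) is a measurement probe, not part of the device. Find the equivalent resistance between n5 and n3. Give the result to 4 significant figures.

Element admittances at DC:
  Y(R1) = 0.04926 S between n0,n5
  Y(R2) = 0.2203 S between n2,n4
  Y(R3) = 0.0008130 S between n3,n0
  Y(R4) = 0.0003788 S between n5,n1
  Y(R5) = 0.006667 S between n4,n3
  Y(R6) = 0.07246 S between n2,n0
  Y(R7) = 0.4878 S between n3,n4
  Y(R8) = 0.02198 S between n3,n2
  Y(R9) = 0.09174 S between n2,n3
  Y(R10) = 0.4049 S between n3,n4
  Y(R11) = 0.006173 S between n4,n0
  Y(R12) = 0.4348 S between n1,n0
  Itest: injects 0.133 A into n3 (from n5)
Assemble and solve the 5×5 MNA system:
  V(n1)=-0.002332  V(n2)=1.644  V(n3)=2.063  V(n4)=1.970  V(n5)=-2.679

R_eq = 35.65 Ω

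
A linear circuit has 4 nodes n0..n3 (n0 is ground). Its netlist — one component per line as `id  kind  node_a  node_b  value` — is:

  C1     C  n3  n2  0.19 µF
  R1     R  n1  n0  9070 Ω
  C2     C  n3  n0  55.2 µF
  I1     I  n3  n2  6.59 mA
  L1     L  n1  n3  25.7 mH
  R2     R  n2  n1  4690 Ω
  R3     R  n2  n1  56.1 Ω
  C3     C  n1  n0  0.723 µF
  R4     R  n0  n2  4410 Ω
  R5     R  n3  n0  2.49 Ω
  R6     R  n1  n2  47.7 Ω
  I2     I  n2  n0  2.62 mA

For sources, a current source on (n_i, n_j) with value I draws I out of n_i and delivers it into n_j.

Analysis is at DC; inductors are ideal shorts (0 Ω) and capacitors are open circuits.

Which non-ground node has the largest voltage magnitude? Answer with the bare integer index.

2

Element admittances at DC:
  Y(C1) = 0.000 S between n3,n2
  Y(R1) = 0.0001103 S between n1,n0
  Y(C2) = 0.000 S between n3,n0
  I1: injects 0.00659 A into n2 (from n3)
  L1: short n1↔n3 (DC inductor)
  Y(R2) = 0.0002132 S between n2,n1
  Y(R3) = 0.01783 S between n2,n1
  Y(C3) = 0.000 S between n1,n0
  Y(R4) = 0.0002268 S between n0,n2
  Y(R5) = 0.4016 S between n3,n0
  Y(R6) = 0.02096 S between n1,n2
  I2: injects 0.00262 A into n0 (from n2)
Assemble and solve the 4×4 MNA system:
  V(n1)=-0.006575  V(n2)=0.09466  V(n3)=-0.006575
  i(L1)=0.003949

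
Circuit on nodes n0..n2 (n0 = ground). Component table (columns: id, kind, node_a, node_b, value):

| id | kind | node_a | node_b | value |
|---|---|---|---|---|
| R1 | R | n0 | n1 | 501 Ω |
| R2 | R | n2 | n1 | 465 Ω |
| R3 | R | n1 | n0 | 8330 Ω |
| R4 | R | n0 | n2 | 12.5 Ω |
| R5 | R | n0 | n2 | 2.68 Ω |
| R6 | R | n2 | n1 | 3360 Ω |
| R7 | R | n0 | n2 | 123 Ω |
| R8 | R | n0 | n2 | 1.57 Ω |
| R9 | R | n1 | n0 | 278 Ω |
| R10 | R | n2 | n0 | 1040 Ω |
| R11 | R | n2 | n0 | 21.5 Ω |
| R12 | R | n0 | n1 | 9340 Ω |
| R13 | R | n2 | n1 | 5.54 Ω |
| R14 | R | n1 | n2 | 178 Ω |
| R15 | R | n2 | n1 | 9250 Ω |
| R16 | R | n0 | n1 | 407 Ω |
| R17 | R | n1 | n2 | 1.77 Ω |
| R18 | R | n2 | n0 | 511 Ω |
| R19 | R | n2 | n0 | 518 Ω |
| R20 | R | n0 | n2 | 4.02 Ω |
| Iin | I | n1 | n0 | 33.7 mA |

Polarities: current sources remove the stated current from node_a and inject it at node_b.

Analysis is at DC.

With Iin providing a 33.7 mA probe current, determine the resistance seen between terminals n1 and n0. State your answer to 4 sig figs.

R_eq = 2.008 Ω

Apply KCL at each of the 2 non-ground nodes and solve the resulting linear system.
Node n1: branches {R1, R2, R3, R6, R9, R12, R13, R14, R15, R16, R17, Iin} → V_1 = -0.06767
Node n2: branches {R2, R4, R5, R6, R7, R8, R10, R11, R13, R14, R15, R17, R18, R19, R20} → V_2 = -0.02370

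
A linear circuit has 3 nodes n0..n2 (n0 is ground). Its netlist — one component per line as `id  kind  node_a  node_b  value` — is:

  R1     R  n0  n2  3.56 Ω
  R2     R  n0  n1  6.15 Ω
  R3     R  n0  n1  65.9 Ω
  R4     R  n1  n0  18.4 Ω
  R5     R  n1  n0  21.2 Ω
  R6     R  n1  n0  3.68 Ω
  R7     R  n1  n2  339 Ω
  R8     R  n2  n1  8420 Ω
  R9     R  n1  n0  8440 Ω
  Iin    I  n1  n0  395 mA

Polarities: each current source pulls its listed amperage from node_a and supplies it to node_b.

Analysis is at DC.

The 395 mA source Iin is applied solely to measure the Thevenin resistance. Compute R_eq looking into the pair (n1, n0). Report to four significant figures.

Element admittances at DC:
  Y(R1) = 0.2809 S between n0,n2
  Y(R2) = 0.1626 S between n0,n1
  Y(R3) = 0.01517 S between n0,n1
  Y(R4) = 0.05435 S between n1,n0
  Y(R5) = 0.04717 S between n1,n0
  Y(R6) = 0.2717 S between n1,n0
  Y(R7) = 0.002950 S between n1,n2
  Y(R8) = 0.0001188 S between n2,n1
  Y(R9) = 0.0001185 S between n1,n0
  Iin: injects 0.395 A into n0 (from n1)
Assemble and solve the 2×2 MNA system:
  V(n1)=-0.7128  V(n2)=-0.007702

R_eq = 1.804 Ω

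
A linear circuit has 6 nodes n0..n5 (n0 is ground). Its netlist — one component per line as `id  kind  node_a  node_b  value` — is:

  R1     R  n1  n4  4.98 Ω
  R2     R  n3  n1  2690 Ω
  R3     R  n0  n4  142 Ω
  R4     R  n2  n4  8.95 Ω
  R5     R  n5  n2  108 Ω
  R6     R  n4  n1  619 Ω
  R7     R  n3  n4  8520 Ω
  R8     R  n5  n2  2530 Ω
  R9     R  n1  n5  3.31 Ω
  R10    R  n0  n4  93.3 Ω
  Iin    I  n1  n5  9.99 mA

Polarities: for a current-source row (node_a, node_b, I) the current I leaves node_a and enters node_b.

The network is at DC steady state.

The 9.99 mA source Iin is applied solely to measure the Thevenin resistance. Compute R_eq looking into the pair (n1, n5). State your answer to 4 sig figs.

Apply KCL at each of the 5 non-ground nodes and solve the resulting linear system.
Node n1: branches {R1, R2, R6, R9, Iin} → V_1 = -0.001352
Node n2: branches {R4, R5, R8} → V_2 = 0.002450
Node n3: branches {R2, R7} → V_3 = -0.001028
Node n4: branches {R1, R3, R4, R6, R7, R10} → V_4 = 0.000
Node n5: branches {R5, R8, R9, Iin} → V_5 = 0.03081

R_eq = 3.219 Ω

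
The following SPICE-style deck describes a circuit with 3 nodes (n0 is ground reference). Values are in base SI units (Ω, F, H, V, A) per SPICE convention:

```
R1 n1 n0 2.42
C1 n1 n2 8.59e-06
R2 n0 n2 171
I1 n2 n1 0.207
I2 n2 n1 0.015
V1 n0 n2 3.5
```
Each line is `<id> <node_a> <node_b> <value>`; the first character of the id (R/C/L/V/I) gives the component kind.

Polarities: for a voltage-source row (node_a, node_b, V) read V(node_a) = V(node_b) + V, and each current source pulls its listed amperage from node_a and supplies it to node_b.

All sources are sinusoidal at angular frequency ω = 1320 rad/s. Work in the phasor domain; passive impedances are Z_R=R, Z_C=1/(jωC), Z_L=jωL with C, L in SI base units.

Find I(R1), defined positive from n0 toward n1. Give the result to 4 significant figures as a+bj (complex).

MNA unknowns: 2 node voltages V₁..V_2 plus 1 source current (V1)
R1: Y=0.4132+0.000j on G[1,0]
C1: Y=0.000+0.01134j on G[1,2]
R2: Y=0.005848+0.000j on G[0,2]
I1: z[2]−=0.207, z[1]+=0.207
I2: z[2]−=0.015, z[1]+=0.015
V1: row V0−V2=3.5, i_V1 at 0,2
solve → V1=0.5342-0.1107j, V2=-3.500+0.000j
aux → i_V1=0.2003-0.04574j

-0.2207+0.04574j A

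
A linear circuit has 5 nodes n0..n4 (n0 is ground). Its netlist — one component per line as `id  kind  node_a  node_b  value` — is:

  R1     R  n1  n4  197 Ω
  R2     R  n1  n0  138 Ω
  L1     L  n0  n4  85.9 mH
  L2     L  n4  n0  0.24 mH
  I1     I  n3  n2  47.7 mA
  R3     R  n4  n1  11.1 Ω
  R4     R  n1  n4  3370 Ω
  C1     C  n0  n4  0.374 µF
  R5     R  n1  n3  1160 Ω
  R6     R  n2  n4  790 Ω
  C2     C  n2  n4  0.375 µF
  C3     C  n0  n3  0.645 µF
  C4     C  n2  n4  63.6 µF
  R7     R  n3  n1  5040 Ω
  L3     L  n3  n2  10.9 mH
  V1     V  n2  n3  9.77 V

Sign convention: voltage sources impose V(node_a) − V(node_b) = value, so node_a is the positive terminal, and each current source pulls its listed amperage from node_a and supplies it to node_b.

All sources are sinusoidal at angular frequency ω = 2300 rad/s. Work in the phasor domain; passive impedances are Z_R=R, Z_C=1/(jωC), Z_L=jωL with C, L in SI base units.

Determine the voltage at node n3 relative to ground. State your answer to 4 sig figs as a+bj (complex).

Element admittances at ω=2300 rad/s:
  Y(R1) = 0.005076+0.000j S between n1,n4
  Y(R2) = 0.007246+0.000j S between n1,n0
  Y(L1) = 0.000-0.005061j S between n0,n4
  Y(L2) = 0.000-1.812j S between n4,n0
  I1: injects 0.0477 A into n2 (from n3)
  Y(R3) = 0.09009+0.000j S between n4,n1
  Y(R4) = 0.0002967+0.000j S between n1,n4
  Y(C1) = 0.000+0.0008602j S between n0,n4
  Y(R5) = 0.0008621+0.000j S between n1,n3
  Y(R6) = 0.001266+0.000j S between n2,n4
  Y(C2) = 0.000+0.0008625j S between n2,n4
  Y(C3) = 0.000+0.001484j S between n0,n3
  Y(C4) = 0.000+0.1463j S between n2,n4
  Y(R7) = 0.0001984+0.000j S between n3,n1
  Y(L3) = 0.000-0.03989j S between n3,n2
  V1: constraint V(n2)−V(n3) = 9.77
Assemble and solve the 5×5 MNA system:
  V(n1)=-0.1062-0.0003463j  V(n2)=0.09074-0.06710j  V(n3)=-9.679-0.06710j  V(n4)=-0.007909+0.0003690j
  i(V1)=0.03765+0.3753j

-9.679-0.06710j V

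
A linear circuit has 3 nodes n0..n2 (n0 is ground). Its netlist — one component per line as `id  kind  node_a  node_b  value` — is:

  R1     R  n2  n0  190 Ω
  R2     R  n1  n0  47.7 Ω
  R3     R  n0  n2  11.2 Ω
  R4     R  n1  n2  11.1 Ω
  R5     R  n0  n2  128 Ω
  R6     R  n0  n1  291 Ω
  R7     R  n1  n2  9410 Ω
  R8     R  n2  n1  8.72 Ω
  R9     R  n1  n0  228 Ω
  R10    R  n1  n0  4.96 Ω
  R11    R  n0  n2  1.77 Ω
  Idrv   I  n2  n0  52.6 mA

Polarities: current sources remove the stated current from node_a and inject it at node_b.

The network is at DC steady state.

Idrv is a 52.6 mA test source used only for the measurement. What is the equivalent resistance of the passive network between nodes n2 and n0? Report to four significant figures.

R_eq = 1.289 Ω

Apply KCL at each of the 2 non-ground nodes and solve the resulting linear system.
Node n1: branches {R2, R4, R6, R7, R8, R9, R10} → V_1 = -0.03191
Node n2: branches {R1, R3, R4, R5, R7, R8, R11, Idrv} → V_2 = -0.06780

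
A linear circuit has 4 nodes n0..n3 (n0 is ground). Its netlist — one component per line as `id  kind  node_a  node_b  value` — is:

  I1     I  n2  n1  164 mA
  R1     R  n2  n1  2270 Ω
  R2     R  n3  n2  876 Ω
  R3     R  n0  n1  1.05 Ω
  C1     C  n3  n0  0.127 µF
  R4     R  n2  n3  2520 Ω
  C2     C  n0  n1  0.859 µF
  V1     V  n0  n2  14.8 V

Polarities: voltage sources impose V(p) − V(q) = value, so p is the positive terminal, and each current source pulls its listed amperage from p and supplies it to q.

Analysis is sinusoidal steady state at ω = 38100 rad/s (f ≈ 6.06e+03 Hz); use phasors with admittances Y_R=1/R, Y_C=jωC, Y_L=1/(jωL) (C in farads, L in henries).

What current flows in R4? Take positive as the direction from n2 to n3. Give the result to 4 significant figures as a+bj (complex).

-0.005334-0.001696j A

Apply KCL at each of the 3 non-ground nodes and solve the resulting linear system.
Node n1: branches {I1, R1, R3, C2} → V_1 = 0.1651-0.005670j
Node n2: branches {I1, R1, R2, R4, V1} → V_2 = -14.80+0.000j
Node n3: branches {R2, C1, R4} → V_3 = -1.359+4.273j
Source currents: i(V1)=0.1367-0.006572j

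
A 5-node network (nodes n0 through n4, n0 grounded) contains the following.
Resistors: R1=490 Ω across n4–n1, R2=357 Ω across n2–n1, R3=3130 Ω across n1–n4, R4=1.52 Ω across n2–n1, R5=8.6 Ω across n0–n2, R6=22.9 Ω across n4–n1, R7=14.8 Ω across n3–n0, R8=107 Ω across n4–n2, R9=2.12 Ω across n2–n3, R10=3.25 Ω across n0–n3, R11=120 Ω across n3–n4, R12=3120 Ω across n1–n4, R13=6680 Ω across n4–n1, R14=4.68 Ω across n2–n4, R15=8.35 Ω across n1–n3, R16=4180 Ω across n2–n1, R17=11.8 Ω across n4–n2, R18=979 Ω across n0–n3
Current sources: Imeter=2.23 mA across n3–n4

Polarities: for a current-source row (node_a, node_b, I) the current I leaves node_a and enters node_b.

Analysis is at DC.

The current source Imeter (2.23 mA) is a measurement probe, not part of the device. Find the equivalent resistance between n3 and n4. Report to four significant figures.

MNA unknowns: 4 node voltages V₁..V_4
R1: Y=0.002041 on G[4,1]
R2: Y=0.002801 on G[2,1]
R3: Y=0.0003195 on G[1,4]
R4: Y=0.6579 on G[2,1]
R5: Y=0.1163 on G[0,2]
R6: Y=0.04367 on G[4,1]
R7: Y=0.06757 on G[3,0]
R8: Y=0.009346 on G[4,2]
R9: Y=0.4717 on G[2,3]
R10: Y=0.3077 on G[0,3]
R11: Y=0.008333 on G[3,4]
R12: Y=0.0003205 on G[1,4]
R13: Y=0.0001497 on G[4,1]
R14: Y=0.2137 on G[2,4]
R15: Y=0.1198 on G[1,3]
R16: Y=0.0002392 on G[2,1]
R17: Y=0.08475 on G[4,2]
R18: Y=0.001021 on G[0,3]
Imeter: z[3]−=0.00223, z[4]+=0.00223
solve → V1=0.002313, V2=0.002434, V3=-0.0007521, V4=0.008495

R_eq = 4.147 Ω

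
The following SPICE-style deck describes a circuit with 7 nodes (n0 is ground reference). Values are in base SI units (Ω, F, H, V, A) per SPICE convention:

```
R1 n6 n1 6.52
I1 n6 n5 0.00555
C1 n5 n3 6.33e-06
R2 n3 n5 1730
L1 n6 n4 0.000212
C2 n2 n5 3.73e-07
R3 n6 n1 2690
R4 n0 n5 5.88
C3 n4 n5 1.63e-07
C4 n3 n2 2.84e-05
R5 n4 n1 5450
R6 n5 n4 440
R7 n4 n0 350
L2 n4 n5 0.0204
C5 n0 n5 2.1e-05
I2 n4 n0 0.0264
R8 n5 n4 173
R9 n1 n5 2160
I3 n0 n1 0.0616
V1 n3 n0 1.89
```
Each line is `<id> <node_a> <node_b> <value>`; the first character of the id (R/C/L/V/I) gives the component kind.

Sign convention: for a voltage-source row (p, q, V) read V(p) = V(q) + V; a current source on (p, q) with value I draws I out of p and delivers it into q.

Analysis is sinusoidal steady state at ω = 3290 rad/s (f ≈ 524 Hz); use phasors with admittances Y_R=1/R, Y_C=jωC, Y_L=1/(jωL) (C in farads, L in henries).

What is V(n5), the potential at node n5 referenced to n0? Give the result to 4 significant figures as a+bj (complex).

0.2417+0.09296j V

MNA unknowns: 6 node voltages V₁..V_6 plus 1 source current (V1)
R1: Y=0.1534+0.000j on G[6,1]
I1: z[6]−=0.00555, z[5]+=0.00555
C1: Y=0.000+0.02083j on G[5,3]
R2: Y=0.0005780+0.000j on G[3,5]
L1: Y=0.000-1.434j on G[6,4]
C2: Y=0.000+0.001227j on G[2,5]
R3: Y=0.0003717+0.000j on G[6,1]
R4: Y=0.1701+0.000j on G[0,5]
C3: Y=0.000+0.0005363j on G[4,5]
C4: Y=0.000+0.09344j on G[3,2]
R5: Y=0.0001835+0.000j on G[4,1]
R6: Y=0.002273+0.000j on G[5,4]
R7: Y=0.002857+0.000j on G[4,0]
L2: Y=0.000-0.01490j on G[4,5]
C5: Y=0.000+0.06909j on G[0,5]
I2: z[4]−=0.0264, z[0]+=0.0264
R8: Y=0.005780+0.000j on G[5,4]
R9: Y=0.0004630+0.000j on G[1,5]
I3: z[0]−=0.0616, z[1]+=0.0616
V1: row V3−V0=1.89, i_V1 at 3,0
solve → V1=1.625+1.350j, V2=1.869+0.001205j, V3=1.890+0.000j, V4=1.229+1.315j, V5=0.2417+0.09296j, V6=1.229+1.353j
aux → i_V1=-0.003001-0.03627j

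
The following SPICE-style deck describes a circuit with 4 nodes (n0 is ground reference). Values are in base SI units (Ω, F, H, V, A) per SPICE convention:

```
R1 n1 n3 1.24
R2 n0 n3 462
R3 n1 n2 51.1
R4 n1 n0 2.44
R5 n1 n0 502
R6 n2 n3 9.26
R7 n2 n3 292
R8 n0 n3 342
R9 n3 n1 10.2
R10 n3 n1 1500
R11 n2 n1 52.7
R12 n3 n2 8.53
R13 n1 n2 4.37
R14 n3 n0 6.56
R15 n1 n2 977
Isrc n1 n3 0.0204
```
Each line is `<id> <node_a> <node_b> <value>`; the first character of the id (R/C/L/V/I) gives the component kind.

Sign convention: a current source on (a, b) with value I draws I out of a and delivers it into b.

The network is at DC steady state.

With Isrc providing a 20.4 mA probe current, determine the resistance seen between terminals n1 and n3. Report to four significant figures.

Apply KCL at each of the 3 non-ground nodes and solve the resulting linear system.
Node n1: branches {R1, R3, R4, R5, R9, R10, R11, R13, R15, Isrc} → V_1 = -0.004940
Node n2: branches {R3, R6, R7, R11, R12, R13, R15} → V_2 = 0.003273
Node n3: branches {R1, R2, R6, R7, R8, R9, R10, R12, R14, Isrc} → V_3 = 0.01291

R_eq = 0.8752 Ω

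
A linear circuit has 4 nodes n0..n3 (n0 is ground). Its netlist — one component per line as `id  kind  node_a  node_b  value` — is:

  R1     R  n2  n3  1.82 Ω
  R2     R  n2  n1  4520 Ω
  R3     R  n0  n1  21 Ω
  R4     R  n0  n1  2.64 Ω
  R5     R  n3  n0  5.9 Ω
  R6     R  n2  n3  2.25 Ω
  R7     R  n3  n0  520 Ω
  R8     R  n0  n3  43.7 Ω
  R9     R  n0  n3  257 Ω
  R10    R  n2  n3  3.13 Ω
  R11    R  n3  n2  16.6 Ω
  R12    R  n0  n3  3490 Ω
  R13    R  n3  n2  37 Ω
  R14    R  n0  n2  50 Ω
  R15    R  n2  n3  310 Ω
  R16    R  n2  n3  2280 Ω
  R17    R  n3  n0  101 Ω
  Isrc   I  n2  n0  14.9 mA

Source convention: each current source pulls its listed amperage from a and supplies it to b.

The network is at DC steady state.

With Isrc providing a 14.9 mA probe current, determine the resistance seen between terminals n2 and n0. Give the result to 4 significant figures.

MNA unknowns: 3 node voltages V₁..V_3
R1: Y=0.5495 on G[2,3]
R2: Y=0.0002212 on G[2,1]
R3: Y=0.04762 on G[0,1]
R4: Y=0.3788 on G[0,1]
R5: Y=0.1695 on G[3,0]
R6: Y=0.4444 on G[2,3]
R7: Y=0.001923 on G[3,0]
R8: Y=0.02288 on G[0,3]
R9: Y=0.003891 on G[0,3]
R10: Y=0.3195 on G[2,3]
R11: Y=0.06024 on G[3,2]
R12: Y=0.0002865 on G[0,3]
R13: Y=0.02703 on G[3,2]
R14: Y=0.02000 on G[0,2]
R15: Y=0.003226 on G[2,3]
R16: Y=0.0004386 on G[2,3]
R17: Y=0.009901 on G[3,0]
Isrc: z[2]−=0.0149, z[0]+=0.0149
solve → V1=-3.831e-05, V2=-0.07388, V3=-0.06434

R_eq = 4.959 Ω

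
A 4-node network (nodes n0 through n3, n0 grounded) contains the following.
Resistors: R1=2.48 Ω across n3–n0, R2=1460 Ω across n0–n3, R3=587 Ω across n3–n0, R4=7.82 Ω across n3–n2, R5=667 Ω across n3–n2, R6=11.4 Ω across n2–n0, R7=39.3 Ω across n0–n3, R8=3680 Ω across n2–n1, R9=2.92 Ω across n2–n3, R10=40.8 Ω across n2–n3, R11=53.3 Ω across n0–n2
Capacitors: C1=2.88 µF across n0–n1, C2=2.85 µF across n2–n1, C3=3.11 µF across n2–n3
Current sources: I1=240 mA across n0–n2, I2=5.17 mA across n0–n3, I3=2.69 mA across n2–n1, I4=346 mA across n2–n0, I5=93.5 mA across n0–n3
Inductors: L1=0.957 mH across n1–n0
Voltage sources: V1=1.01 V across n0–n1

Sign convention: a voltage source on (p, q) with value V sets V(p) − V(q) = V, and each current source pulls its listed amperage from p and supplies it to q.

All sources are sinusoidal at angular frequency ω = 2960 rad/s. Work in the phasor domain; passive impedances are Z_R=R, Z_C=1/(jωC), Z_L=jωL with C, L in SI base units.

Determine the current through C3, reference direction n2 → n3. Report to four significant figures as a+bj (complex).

Element admittances at ω=2960 rad/s:
  Y(R1) = 0.4032+0.000j S between n3,n0
  Y(R2) = 0.0006849+0.000j S between n0,n3
  Y(C1) = 0.000+0.008525j S between n0,n1
  Y(R3) = 0.001704+0.000j S between n3,n0
  I1: injects 0.24 A into n2 (from n0)
  Y(R4) = 0.1279+0.000j S between n3,n2
  Y(R5) = 0.001499+0.000j S between n3,n2
  Y(C2) = 0.000+0.008436j S between n2,n1
  Y(R6) = 0.08772+0.000j S between n2,n0
  Y(R7) = 0.02545+0.000j S between n0,n3
  Y(R8) = 0.0002717+0.000j S between n2,n1
  Y(R9) = 0.3425+0.000j S between n2,n3
  Y(R10) = 0.02451+0.000j S between n2,n3
  I2: injects 0.00517 A into n3 (from n0)
  Y(L1) = 0.000-0.3530j S between n1,n0
  Y(C3) = 0.000+0.009206j S between n2,n3
  I3: injects 0.00269 A into n1 (from n2)
  Y(R11) = 0.01876+0.000j S between n0,n2
  I4: injects 0.346 A into n0 (from n2)
  I5: injects 0.0935 A into n3 (from n0)
  V1: constraint V(n0)−V(n1) = 1.01
Assemble and solve the 4×4 MNA system:
  V(n1)=-1.010+0.000j  V(n2)=-0.1670-0.01874j  V(n3)=0.01710-0.01186j
  i(V1)=-0.003077+0.3408j

6.337e-05-0.001694j A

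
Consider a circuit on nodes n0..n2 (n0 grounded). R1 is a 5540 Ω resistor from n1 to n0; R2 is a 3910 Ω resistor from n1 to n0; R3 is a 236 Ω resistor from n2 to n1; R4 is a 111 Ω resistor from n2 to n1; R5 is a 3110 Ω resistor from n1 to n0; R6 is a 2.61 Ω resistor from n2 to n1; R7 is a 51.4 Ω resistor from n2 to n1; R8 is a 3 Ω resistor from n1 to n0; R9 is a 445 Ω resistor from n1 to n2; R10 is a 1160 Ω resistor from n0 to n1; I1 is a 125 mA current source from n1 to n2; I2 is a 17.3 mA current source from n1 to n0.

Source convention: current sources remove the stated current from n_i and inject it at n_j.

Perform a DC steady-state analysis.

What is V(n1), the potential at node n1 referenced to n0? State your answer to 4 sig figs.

Apply KCL at each of the 2 non-ground nodes and solve the resulting linear system.
Node n1: branches {R1, R2, R3, R4, R5, R6, R7, R8, R9, R10, I1, I2} → V_1 = -0.05165
Node n2: branches {R3, R4, R6, R7, R9, I1} → V_2 = 0.2473

-0.05165 V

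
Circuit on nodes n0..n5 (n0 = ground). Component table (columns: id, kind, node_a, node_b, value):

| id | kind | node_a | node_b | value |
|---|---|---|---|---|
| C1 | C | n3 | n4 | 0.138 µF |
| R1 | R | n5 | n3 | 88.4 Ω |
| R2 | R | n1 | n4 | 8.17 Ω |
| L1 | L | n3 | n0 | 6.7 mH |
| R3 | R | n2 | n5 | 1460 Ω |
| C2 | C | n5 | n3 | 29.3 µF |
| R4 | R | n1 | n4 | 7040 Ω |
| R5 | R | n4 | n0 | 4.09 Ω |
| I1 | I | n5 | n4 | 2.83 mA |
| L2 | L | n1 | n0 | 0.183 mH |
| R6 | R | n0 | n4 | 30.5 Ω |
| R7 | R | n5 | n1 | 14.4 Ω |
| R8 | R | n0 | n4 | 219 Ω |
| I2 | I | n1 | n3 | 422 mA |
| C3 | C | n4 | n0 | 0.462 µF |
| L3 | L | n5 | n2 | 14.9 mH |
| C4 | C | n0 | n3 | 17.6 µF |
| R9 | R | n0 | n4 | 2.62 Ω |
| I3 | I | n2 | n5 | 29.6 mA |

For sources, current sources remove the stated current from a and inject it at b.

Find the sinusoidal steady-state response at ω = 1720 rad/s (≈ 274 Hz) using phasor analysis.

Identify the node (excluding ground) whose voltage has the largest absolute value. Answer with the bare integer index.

3

Apply KCL at each of the 5 non-ground nodes and solve the resulting linear system.
Node n1: branches {R2, R4, L2, R7, I2} → V_1 = -0.1331-0.1341j
Node n2: branches {R3, L3, I3} → V_2 = -0.4058+4.992j
Node n3: branches {C1, R1, L1, C2, I2, C4} → V_3 = 7.263+7.770j
Node n4: branches {C1, R2, R4, R5, I1, R6, R8, C3, R9} → V_4 = -0.01952-0.01869j
Node n5: branches {R1, R3, C2, I1, R7, L3, I3} → V_5 = -0.3925+5.750j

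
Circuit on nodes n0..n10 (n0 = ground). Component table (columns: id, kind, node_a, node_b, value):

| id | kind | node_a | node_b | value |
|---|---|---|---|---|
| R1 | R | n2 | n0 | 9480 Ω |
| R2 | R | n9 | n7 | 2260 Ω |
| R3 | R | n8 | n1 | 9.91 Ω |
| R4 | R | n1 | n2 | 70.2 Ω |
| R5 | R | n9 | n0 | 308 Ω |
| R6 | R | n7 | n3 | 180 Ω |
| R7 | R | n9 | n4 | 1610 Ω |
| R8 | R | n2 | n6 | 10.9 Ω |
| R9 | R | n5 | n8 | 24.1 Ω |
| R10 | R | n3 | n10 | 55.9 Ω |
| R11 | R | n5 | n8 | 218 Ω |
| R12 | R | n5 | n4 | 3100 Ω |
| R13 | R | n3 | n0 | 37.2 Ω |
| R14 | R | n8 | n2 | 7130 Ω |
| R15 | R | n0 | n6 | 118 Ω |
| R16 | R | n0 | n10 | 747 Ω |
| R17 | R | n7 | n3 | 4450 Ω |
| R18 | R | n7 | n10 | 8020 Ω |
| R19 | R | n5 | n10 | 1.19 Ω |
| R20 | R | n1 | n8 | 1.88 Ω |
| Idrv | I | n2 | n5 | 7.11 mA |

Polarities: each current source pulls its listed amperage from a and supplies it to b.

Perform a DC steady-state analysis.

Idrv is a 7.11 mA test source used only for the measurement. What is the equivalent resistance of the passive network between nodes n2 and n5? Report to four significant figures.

R_eq = 64.27 Ω

Element admittances at DC:
  Y(R1) = 0.0001055 S between n2,n0
  Y(R2) = 0.0004425 S between n9,n7
  Y(R3) = 0.1009 S between n8,n1
  Y(R4) = 0.01425 S between n1,n2
  Y(R5) = 0.003247 S between n9,n0
  Y(R6) = 0.005556 S between n7,n3
  Y(R7) = 0.0006211 S between n9,n4
  Y(R8) = 0.09174 S between n2,n6
  Y(R9) = 0.04149 S between n5,n8
  Y(R10) = 0.01789 S between n3,n10
  Y(R11) = 0.004587 S between n5,n8
  Y(R12) = 0.0003226 S between n5,n4
  Y(R13) = 0.02688 S between n3,n0
  Y(R14) = 0.0001403 S between n8,n2
  Y(R15) = 0.008475 S between n0,n6
  Y(R16) = 0.001339 S between n0,n10
  Y(R17) = 0.0002247 S between n7,n3
  Y(R18) = 0.0001247 S between n7,n10
  Y(R19) = 0.8403 S between n5,n10
  Y(R20) = 0.5319 S between n1,n8
  Idrv: injects 0.00711 A into n5 (from n2)
Assemble and solve the 10×10 MNA system:
  V(n1)=0.06454  V(n2)=-0.2778  V(n3)=0.07035  V(n4)=0.07278  V(n5)=0.1791  V(n6)=-0.2543  V(n7)=0.06875  V(n8)=0.07224  V(n9)=0.01755  V(n10)=0.1766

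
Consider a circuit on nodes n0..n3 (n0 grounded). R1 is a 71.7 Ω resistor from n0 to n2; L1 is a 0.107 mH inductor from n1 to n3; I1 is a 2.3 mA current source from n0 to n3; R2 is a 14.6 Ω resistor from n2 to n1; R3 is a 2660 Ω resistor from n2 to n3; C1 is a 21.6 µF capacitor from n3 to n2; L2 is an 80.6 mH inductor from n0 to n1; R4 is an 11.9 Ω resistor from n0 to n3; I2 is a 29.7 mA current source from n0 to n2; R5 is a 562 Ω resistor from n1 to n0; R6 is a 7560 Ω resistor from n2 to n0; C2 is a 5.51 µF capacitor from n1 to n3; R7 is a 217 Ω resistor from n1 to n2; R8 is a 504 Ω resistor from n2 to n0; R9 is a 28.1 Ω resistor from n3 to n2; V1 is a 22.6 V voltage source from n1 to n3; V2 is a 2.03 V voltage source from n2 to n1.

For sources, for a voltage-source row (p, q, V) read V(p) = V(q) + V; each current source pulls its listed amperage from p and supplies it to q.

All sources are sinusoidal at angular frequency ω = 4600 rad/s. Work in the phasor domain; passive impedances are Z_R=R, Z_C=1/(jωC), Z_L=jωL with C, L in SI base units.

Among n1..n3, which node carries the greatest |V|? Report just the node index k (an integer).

2

Apply KCL at each of the 3 non-ground nodes and solve the resulting linear system.
Node n1: branches {L1, R2, L2, R5, C2, R7, V1, V2} → V_1 = 18.62+0.4930j
Node n2: branches {R1, R2, R3, C1, I2, R6, R7, R8, R9, V2} → V_2 = 20.65+0.4930j
Node n3: branches {L1, I1, R3, C1, R4, C2, R9, V1} → V_3 = -3.977+0.4930j
Source currents: i(V1)=-1.222+42.94j, i(V2)=-1.336-2.455j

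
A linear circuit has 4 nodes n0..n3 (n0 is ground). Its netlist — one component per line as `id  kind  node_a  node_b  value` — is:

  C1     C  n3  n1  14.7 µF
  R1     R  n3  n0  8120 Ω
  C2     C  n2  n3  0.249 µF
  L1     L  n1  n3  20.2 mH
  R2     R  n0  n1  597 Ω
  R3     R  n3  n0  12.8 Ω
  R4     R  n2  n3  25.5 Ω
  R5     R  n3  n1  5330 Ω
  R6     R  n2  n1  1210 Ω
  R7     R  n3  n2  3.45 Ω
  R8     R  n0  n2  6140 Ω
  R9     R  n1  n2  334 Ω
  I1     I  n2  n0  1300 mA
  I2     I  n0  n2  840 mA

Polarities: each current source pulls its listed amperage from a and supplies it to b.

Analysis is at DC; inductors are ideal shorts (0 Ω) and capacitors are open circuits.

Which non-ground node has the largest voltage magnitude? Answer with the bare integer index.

2

MNA unknowns: 3 node voltages V₁..V_3 plus 1 source current (L1)
C1: Y=0.000 on G[3,1]
R1: Y=0.0001232 on G[3,0]
C2: Y=0.000 on G[2,3]
L1: row V1−V3=0, i_L1 at 1,3
R2: Y=0.001675 on G[0,1]
R3: Y=0.07812 on G[3,0]
R4: Y=0.03922 on G[2,3]
R5: Y=0.0001876 on G[3,1]
R6: Y=0.0008264 on G[2,1]
R7: Y=0.2899 on G[3,2]
R8: Y=0.0001629 on G[0,2]
R9: Y=0.002994 on G[1,2]
I1: z[2]−=1.3, z[0]+=1.3
I2: z[0]−=0.84, z[2]+=0.84
solve → V1=-5.741, V2=-7.119, V3=-5.741
aux → i_L1=0.004351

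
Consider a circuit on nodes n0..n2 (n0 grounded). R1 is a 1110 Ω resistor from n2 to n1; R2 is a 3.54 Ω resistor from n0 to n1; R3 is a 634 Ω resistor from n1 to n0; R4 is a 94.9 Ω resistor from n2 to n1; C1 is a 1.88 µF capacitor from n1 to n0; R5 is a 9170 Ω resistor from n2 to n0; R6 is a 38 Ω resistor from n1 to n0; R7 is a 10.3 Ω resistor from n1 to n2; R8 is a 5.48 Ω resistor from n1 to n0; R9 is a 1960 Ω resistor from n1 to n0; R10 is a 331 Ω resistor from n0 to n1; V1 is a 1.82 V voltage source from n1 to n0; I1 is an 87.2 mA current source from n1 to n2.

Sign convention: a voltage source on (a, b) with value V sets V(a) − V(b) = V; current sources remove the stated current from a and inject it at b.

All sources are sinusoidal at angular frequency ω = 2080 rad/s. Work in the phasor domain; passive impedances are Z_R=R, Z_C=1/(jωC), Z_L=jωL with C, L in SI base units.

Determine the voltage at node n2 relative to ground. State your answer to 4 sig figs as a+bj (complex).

MNA unknowns: 2 node voltages V₁..V_2 plus 1 source current (V1)
R1: Y=0.0009009+0.000j on G[2,1]
R2: Y=0.2825+0.000j on G[0,1]
R3: Y=0.001577+0.000j on G[1,0]
R4: Y=0.01054+0.000j on G[2,1]
C1: Y=0.000+0.003910j on G[1,0]
R5: Y=0.0001091+0.000j on G[2,0]
R6: Y=0.02632+0.000j on G[1,0]
R7: Y=0.09709+0.000j on G[1,2]
R8: Y=0.1825+0.000j on G[1,0]
R9: Y=0.0005102+0.000j on G[1,0]
R10: Y=0.003021+0.000j on G[0,1]
V1: row V1−V0=1.82, i_V1 at 1,0
I1: z[1]−=0.0872, z[2]+=0.0872
solve → V1=1.820+0.000j, V2=2.621+0.000j
aux → i_V1=-0.9037-0.007117j

2.621+0.000j V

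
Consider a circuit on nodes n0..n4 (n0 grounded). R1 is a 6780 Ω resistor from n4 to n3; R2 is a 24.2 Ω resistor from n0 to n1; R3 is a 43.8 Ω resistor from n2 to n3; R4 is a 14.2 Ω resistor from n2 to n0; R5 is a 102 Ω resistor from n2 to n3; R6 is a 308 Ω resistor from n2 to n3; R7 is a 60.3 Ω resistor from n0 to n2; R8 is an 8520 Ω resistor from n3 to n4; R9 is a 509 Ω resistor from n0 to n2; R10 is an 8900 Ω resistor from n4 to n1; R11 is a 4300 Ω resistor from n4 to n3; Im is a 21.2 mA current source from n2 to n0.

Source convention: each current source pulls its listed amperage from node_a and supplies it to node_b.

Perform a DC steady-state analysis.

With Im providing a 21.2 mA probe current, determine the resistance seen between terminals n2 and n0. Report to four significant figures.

Apply KCL at each of the 4 non-ground nodes and solve the resulting linear system.
Node n1: branches {R2, R10} → V_1 = -0.0005255
Node n2: branches {R3, R4, R5, R6, R7, R9, Im} → V_2 = -0.2380
Node n3: branches {R1, R3, R5, R6, R8, R11} → V_3 = -0.2374
Node n4: branches {R1, R8, R10, R11} → V_4 = -0.1938

R_eq = 11.23 Ω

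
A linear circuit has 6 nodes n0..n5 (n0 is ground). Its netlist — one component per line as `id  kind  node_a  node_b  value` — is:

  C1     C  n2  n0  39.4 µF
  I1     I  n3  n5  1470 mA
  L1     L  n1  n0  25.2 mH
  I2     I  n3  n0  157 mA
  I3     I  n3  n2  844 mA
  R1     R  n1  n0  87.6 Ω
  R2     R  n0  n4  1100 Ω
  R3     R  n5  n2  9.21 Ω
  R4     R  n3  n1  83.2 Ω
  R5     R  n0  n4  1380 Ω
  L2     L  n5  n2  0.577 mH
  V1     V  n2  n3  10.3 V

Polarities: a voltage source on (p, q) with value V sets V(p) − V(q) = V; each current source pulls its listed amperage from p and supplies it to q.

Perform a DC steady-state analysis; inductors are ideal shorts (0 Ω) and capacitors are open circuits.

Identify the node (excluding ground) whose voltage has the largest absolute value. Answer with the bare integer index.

3

Apply KCL at each of the 5 non-ground nodes and solve the resulting linear system.
Node n1: branches {L1, R1, R4} → V_1 = 0.000
Node n2: branches {C1, I3, R3, L2, V1} → V_2 = -2.762
Node n3: branches {I1, I2, I3, R4, V1} → V_3 = -13.06
Node n4: branches {R2, R5} → V_4 = 0.000
Node n5: branches {I1, R3, L2} → V_5 = -2.762
Source currents: i(L1)=-0.1570, i(L2)=1.470, i(V1)=2.314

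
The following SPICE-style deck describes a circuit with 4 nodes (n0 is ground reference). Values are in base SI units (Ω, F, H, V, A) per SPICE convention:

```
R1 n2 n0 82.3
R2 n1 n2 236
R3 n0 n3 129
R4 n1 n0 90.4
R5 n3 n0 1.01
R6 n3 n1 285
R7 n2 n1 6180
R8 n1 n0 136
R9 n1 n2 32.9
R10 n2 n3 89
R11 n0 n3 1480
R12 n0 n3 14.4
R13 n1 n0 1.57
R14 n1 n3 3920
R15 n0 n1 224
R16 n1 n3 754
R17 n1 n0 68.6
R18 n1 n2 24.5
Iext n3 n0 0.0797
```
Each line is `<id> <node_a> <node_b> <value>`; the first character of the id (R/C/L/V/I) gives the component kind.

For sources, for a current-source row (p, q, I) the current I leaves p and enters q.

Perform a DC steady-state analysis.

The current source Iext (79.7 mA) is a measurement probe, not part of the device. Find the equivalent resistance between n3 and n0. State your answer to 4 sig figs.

MNA unknowns: 3 node voltages V₁..V_3
R1: Y=0.01215 on G[2,0]
R2: Y=0.004237 on G[1,2]
R3: Y=0.007752 on G[0,3]
R4: Y=0.01106 on G[1,0]
R5: Y=0.9901 on G[3,0]
R6: Y=0.003509 on G[3,1]
R7: Y=0.0001618 on G[2,1]
R8: Y=0.007353 on G[1,0]
R9: Y=0.03040 on G[1,2]
R10: Y=0.01124 on G[2,3]
R11: Y=0.0006757 on G[0,3]
R12: Y=0.06944 on G[0,3]
R13: Y=0.6369 on G[1,0]
R14: Y=0.0002551 on G[1,3]
R15: Y=0.004464 on G[0,1]
R16: Y=0.001326 on G[1,3]
R17: Y=0.01458 on G[1,0]
R18: Y=0.04082 on G[1,2]
Iext: z[3]−=0.0797, z[0]+=0.0797
solve → V1=-0.001443, V2=-0.009457, V3=-0.07361

R_eq = 0.9236 Ω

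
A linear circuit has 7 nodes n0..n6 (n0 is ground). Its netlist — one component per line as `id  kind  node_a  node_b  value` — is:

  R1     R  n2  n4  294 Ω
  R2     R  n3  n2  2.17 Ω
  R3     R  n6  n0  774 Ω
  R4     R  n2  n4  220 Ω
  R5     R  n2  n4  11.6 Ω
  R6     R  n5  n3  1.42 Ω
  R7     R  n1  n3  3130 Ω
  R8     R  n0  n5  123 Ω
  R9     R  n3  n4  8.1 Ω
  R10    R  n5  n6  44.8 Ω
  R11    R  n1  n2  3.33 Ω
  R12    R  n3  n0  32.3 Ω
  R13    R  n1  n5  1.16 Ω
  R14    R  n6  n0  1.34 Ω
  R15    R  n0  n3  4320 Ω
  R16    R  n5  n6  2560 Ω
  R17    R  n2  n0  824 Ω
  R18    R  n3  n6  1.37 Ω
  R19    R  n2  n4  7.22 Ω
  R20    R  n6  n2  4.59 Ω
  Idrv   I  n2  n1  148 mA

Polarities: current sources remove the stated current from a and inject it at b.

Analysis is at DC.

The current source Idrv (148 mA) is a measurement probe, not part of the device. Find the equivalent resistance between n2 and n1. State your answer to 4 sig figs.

MNA unknowns: 6 node voltages V₁..V_6
R1: Y=0.003401 on G[2,4]
R2: Y=0.4608 on G[3,2]
R3: Y=0.001292 on G[6,0]
R4: Y=0.004545 on G[2,4]
R5: Y=0.08621 on G[2,4]
R6: Y=0.7042 on G[5,3]
R7: Y=0.0003195 on G[1,3]
R8: Y=0.008130 on G[0,5]
R9: Y=0.1235 on G[3,4]
R10: Y=0.02232 on G[5,6]
R11: Y=0.3003 on G[1,2]
R12: Y=0.03096 on G[3,0]
R13: Y=0.8621 on G[1,5]
R14: Y=0.7463 on G[6,0]
R15: Y=0.0002315 on G[0,3]
R16: Y=0.0003906 on G[5,6]
R17: Y=0.001214 on G[2,0]
R18: Y=0.7299 on G[3,6]
R19: Y=0.1385 on G[2,4]
R20: Y=0.2179 on G[6,2]
Idrv: z[2]−=0.148, z[1]+=0.148
solve → V1=0.1871, V2=-0.07870, V3=0.01608, V4=-0.04584, V5=0.1080, V6=-0.001718

R_eq = 1.796 Ω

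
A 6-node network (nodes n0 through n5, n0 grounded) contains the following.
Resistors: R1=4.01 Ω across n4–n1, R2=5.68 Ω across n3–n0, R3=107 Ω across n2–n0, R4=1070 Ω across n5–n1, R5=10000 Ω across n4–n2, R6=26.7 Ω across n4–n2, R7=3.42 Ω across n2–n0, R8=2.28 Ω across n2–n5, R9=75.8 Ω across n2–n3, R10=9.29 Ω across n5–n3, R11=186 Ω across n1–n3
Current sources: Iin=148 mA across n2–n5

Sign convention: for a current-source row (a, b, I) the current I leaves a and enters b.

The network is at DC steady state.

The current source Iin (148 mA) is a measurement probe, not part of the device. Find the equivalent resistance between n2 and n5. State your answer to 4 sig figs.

Element admittances at DC:
  Y(R1) = 0.2494 S between n4,n1
  Y(R2) = 0.1761 S between n3,n0
  Y(R3) = 0.009346 S between n2,n0
  Y(R4) = 0.0009346 S between n5,n1
  Y(R5) = 0.0001000 S between n4,n2
  Y(R6) = 0.03745 S between n4,n2
  Y(R7) = 0.2924 S between n2,n0
  Y(R8) = 0.4386 S between n2,n5
  Y(R9) = 0.01319 S between n2,n3
  Y(R10) = 0.1076 S between n5,n3
  Y(R11) = 0.005376 S between n1,n3
  Iin: injects 0.148 A into n5 (from n2)
Assemble and solve the 5×5 MNA system:
  V(n1)=-0.02405  V(n2)=-0.04986  V(n3)=0.08546  V(n4)=-0.02743  V(n5)=0.2473

R_eq = 2.008 Ω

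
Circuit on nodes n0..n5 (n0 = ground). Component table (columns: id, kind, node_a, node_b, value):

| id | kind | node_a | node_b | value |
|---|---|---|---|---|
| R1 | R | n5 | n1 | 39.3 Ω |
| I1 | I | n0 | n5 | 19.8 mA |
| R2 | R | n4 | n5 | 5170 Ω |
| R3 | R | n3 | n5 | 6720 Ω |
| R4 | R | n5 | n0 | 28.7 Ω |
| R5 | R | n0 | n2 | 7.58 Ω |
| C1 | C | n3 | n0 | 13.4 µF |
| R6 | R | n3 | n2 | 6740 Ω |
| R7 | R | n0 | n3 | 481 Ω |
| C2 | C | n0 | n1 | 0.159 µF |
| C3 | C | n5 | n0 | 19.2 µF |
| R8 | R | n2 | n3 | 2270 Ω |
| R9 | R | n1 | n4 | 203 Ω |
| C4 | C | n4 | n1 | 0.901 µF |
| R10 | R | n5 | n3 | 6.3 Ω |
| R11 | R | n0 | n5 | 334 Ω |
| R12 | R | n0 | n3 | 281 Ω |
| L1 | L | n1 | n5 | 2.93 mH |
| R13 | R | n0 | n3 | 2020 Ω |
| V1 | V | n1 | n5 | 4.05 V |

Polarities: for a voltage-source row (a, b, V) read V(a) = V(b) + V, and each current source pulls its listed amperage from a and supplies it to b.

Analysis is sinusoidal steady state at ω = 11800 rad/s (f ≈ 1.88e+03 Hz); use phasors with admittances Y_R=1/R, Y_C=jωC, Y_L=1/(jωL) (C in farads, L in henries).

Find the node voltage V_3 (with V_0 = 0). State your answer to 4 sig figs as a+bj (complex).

Apply KCL at each of the 5 non-ground nodes and solve the resulting linear system.
Node n1: branches {R1, C2, R9, C4, L1, V1} → V_1 = 4.050-0.06500j
Node n2: branches {R5, R6, R8} → V_2 = -0.0001384-0.0001450j
Node n3: branches {R3, C1, R6, R7, R8, R10, R12, R13} → V_3 = -0.03114-0.03263j
Node n4: branches {R2, R9, C4} → V_4 = 4.021-0.005190j
Node n5: branches {R1, I1, R2, R3, R4, C3, R10, R11, L1, V1} → V_5 = 1.782e-05-0.06500j
Source currents: i(V1)=-0.1040+0.1095j

-0.03114-0.03263j V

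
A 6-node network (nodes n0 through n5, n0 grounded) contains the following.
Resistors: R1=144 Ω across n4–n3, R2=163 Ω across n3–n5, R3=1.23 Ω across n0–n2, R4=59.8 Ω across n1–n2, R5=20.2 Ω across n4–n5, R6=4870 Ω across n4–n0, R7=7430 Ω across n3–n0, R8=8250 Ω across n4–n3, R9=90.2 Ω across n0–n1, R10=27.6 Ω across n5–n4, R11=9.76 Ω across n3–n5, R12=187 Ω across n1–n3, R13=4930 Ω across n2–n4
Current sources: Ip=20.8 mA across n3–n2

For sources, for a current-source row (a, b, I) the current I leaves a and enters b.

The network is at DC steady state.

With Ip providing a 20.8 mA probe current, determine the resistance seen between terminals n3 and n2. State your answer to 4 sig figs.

Apply KCL at each of the 5 non-ground nodes and solve the resulting linear system.
Node n1: branches {R4, R9, R12} → V_1 = -0.6612
Node n2: branches {R3, R4, R13, Ip} → V_2 = 0.01074
Node n3: branches {R1, R2, R7, R8, R11, R12, Ip} → V_3 = -4.133
Node n4: branches {R1, R5, R6, R8, R10, R13} → V_4 = -4.103
Node n5: branches {R2, R5, R10, R11} → V_5 = -4.120

R_eq = 199.2 Ω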